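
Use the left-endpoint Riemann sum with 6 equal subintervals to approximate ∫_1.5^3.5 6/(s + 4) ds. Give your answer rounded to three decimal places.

Δs = (3.5 − 1.5)/6 = 1/3.
Left endpoints: 1.5, 11/6, 13/6, 2.5, 17/6, 19/6.
f(1.5) = 12/11, f(11/6) = 36/35, f(13/6) = 36/37, f(2.5) = 12/13, f(17/6) = 36/41, f(19/6) = 36/43.
Sum = Δs · [f(1.5) + f(11/6) + f(13/6) + ...].
Sum ≈ 1.910.

1.910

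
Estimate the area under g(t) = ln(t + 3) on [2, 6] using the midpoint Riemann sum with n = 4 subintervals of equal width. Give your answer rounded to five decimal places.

Δt = (6 − 2)/4 = 1.
Midpoints: 2.5, 3.5, 4.5, 5.5.
g(2.5) ≈ 1.70475, g(3.5) ≈ 1.87180, g(4.5) ≈ 2.01490, g(5.5) ≈ 2.14007.
Sum = Δt · [g(2.5) + g(3.5) + g(4.5) + g(5.5)].
Sum ≈ 7.73152.

7.73152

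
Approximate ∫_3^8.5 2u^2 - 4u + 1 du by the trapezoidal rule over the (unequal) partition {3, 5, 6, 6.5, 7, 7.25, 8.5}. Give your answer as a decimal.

Subinterval widths: 2, 1, 0.5, 0.5, 0.25, 1.25.
f(3) = 7, f(5) = 31, f(6) = 49, f(6.5) = 59.5, f(7) = 71, f(7.25) = 77.125, f(8.5) = 111.5.
On each subinterval the trapezoid contributes (Δu_i/2)·[f(u_{i-1}) + f(u_i)].
Sum = 274.15625.

274.15625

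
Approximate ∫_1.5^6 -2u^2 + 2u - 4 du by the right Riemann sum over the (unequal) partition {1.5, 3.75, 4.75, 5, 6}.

Subinterval widths: 2.25, 1, 0.25, 1.
Right endpoints: 3.75, 4.75, 5, 6.
f(3.75) = -24.625, f(4.75) = -39.625, f(5) = -44, f(6) = -64.
Sum = Σ Δu_i · f(u_i).
Sum = -170.03125.

-170.03125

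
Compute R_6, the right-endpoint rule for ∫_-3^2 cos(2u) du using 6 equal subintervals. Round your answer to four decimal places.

Δu = (2 − (-3))/6 = 5/6.
Right endpoints: -13/6, -4/3, -0.5, 1/3, 7/6, 2.
f(-13/6) ≈ -0.3700, f(-4/3) ≈ -0.8893, f(-0.5) ≈ 0.5403, f(1/3) ≈ 0.7859, f(7/6) ≈ -0.6908, f(2) ≈ -0.6536.
Sum = Δu · [f(-13/6) + f(-4/3) + f(-0.5) + ...].
Sum ≈ -1.0647.

-1.0647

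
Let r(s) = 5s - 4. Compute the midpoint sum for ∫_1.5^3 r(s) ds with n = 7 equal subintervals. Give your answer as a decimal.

Δs = (3 − 1.5)/7 = 3/14.
Midpoints: 45/28, 51/28, 57/28, 2.25, 69/28, 75/28, 81/28.
r(45/28) = 113/28, r(51/28) = 143/28, r(57/28) = 173/28, r(2.25) = 7.25, r(69/28) = 233/28, r(75/28) = 263/28, r(81/28) = 293/28.
Sum = Δs · [r(45/28) + r(51/28) + r(57/28) + ...].
Sum = 10.875.

10.875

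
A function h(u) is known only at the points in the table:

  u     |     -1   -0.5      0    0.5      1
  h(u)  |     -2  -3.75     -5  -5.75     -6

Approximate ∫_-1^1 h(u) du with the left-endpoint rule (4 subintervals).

-8.25

Δu = 0.5.
Sum = 0.5·[(-2) + (-3.75) + (-5) + (-5.75)] = -8.25.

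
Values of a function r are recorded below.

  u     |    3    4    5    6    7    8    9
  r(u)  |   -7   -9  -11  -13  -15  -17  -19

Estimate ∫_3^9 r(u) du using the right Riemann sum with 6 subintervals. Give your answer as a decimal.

-84

Δu = 1.
Sum = 1·[(-9) + (-11) + (-13) + (-15) + (-17) + (-19)] = -84.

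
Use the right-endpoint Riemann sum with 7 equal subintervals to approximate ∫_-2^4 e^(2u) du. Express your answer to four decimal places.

3116.3156

Δu = (4 − (-2))/7 = 6/7.
Right endpoints: -8/7, -2/7, 4/7, 10/7, 16/7, 22/7, 4.
f(-8/7) ≈ 0.1017, f(-2/7) ≈ 0.5647, f(4/7) ≈ 3.1357, f(10/7) ≈ 17.4117, f(16/7) ≈ 96.6821, f(22/7) ≈ 536.8476, f(4) ≈ 2980.9580.
Sum = Δu · [f(-8/7) + f(-2/7) + f(4/7) + ...].
Sum ≈ 3116.3156.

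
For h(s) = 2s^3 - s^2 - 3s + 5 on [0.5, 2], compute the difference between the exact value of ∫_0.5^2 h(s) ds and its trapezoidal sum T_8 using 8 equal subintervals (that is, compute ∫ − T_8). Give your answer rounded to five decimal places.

Exact integral: ∫_0.5^2 h(s) ds = 7.21875.
T_8 ≈ 7.2758789.
Error ≈ 7.21875 − 7.2758789 ≈ -0.05713.

-0.05713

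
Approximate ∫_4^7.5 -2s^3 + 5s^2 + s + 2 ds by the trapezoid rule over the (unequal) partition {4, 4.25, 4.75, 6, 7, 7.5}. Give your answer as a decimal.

-846.296875

Subinterval widths: 0.25, 0.5, 1.25, 1, 0.5.
f(4) = -42, f(4.25) = -56.96875, f(4.75) = -94.78125, f(6) = -244, f(7) = -432, f(7.5) = -553.
On each subinterval the trapezoid contributes (Δs_i/2)·[f(s_{i-1}) + f(s_i)].
Sum = -846.296875.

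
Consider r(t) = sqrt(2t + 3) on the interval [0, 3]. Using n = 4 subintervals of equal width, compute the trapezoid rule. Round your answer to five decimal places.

7.25659

Δt = (3 − 0)/4 = 0.75.
r(0) ≈ 1.73205, r(0.75) ≈ 2.12132, r(1.5) ≈ 2.44949, r(2.25) ≈ 2.73861, r(3) ≈ 3.00000.
T_4 = (Δt/2)·[r(t_0) + 2r(t_1) + 2r(t_2) + 2r(t_3) + r(t_4)].
Sum ≈ 7.25659.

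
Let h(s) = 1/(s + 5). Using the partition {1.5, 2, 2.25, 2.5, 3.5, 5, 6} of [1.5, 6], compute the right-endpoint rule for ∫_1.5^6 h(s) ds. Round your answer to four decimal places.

0.4978

Subinterval widths: 0.5, 0.25, 0.25, 1, 1.5, 1.
Right endpoints: 2, 2.25, 2.5, 3.5, 5, 6.
h(2) = 1/7, h(2.25) = 4/29, h(2.5) = 2/15, h(3.5) = 2/17, h(5) = 0.1, h(6) = 1/11.
Sum = Σ Δs_i · h(s_i).
Sum ≈ 0.4978.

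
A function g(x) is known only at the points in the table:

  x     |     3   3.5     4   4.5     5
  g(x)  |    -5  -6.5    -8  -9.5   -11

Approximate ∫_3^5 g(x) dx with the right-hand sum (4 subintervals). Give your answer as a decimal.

-17.5

Δx = 0.5.
Sum = 0.5·[(-6.5) + (-8) + (-9.5) + (-11)] = -17.5.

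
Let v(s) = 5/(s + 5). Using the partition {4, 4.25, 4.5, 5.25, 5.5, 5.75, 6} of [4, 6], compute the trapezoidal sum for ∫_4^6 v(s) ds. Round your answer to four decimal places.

1.0038

Subinterval widths: 0.25, 0.25, 0.75, 0.25, 0.25, 0.25.
v(4) = 5/9, v(4.25) = 20/37, v(4.5) = 10/19, v(5.25) = 20/41, v(5.5) = 10/21, v(5.75) = 20/43, v(6) = 5/11.
On each subinterval the trapezoid contributes (Δs_i/2)·[v(s_{i-1}) + v(s_i)].
Sum ≈ 1.0038.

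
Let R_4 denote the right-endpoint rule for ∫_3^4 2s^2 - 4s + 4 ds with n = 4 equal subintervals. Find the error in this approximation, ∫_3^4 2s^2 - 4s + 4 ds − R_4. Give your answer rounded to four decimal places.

-1.2708

Exact integral: ∫_3^4 f(s) ds ≈ 14.666667.
R_4 = 15.9375.
Error ≈ 14.666667 − 15.9375 ≈ -1.2708.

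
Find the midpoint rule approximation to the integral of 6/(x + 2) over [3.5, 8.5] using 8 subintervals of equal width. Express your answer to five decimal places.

3.87743

Δx = (8.5 − 3.5)/8 = 0.625.
Midpoints: 3.8125, 4.4375, 5.0625, 5.6875, 6.3125, 6.9375, 7.5625, 8.1875.
f(3.8125) = 32/31, f(4.4375) = 96/103, f(5.0625) = 96/113, f(5.6875) = 32/41, f(6.3125) = 96/133, f(6.9375) = 96/143, f(7.5625) = 32/51, f(8.1875) = 96/163.
Sum = Δx · [f(3.8125) + f(4.4375) + f(5.0625) + ...].
Sum ≈ 3.87743.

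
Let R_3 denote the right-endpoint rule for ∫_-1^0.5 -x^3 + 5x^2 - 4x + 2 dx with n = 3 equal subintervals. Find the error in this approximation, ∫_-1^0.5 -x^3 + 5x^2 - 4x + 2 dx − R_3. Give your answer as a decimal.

Exact integral: ∫_-1^0.5 f(x) dx = 6.609375.
R_3 = 4.25.
Error = 6.609375 − 4.25 = 2.359375.

2.359375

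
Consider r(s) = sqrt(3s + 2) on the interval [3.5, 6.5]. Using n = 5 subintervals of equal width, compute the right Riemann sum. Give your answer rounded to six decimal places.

Δs = (6.5 − 3.5)/5 = 0.6.
Right endpoints: 4.1, 4.7, 5.3, 5.9, 6.5.
r(4.1) ≈ 3.781534, r(4.7) ≈ 4.012481, r(5.3) ≈ 4.230839, r(5.9) ≈ 4.438468, r(6.5) ≈ 4.636809.
Sum = Δs · [r(4.1) + r(4.7) + r(5.3) + r(5.9) + r(6.5)].
Sum ≈ 12.660079.

12.660079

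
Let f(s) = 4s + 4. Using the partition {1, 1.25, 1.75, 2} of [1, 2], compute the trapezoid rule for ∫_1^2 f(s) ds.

10

Subinterval widths: 0.25, 0.5, 0.25.
f(1) = 8, f(1.25) = 9, f(1.75) = 11, f(2) = 12.
On each subinterval the trapezoid contributes (Δs_i/2)·[f(s_{i-1}) + f(s_i)].
Sum = 10.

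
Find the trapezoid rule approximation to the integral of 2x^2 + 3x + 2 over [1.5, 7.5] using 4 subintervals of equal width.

Δx = (7.5 − 1.5)/4 = 1.5.
f(1.5) = 11, f(3) = 29, f(4.5) = 56, f(6) = 92, f(7.5) = 137.
T_4 = (Δx/2)·[f(x_0) + 2f(x_1) + 2f(x_2) + 2f(x_3) + f(x_4)].
Sum = 376.5.

376.5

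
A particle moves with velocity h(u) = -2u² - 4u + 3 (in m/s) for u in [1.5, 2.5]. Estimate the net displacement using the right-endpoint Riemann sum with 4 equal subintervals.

Δu = (2.5 − 1.5)/4 = 0.25.
Right endpoints: 1.75, 2, 2.25, 2.5.
h(1.75) = -10.125, h(2) = -13, h(2.25) = -16.125, h(2.5) = -19.5.
Sum = Δu · [h(1.75) + h(2) + h(2.25) + h(2.5)].
Sum = -14.6875.

-14.6875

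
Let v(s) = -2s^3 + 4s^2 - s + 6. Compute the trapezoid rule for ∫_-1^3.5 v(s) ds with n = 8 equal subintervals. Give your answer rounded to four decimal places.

4.5132

Δs = (3.5 − (-1))/8 = 0.5625.
v(-1) = 13, v(-0.4375) = 15095/2048, v(0.125) = 5.93359375, v(0.6875) = 13421/2048, v(1.25) = 7.09375, v(1.8125) = 11099/2048, v(2.375) = -0.60546875, v(2.9375) = -26863/2048, v(3.5) = -34.25.
T_8 = (Δs/2)·[v(s_0) + 2v(s_1) + ... + 2v(s_{7}) + v(s_8)].
Sum ≈ 4.5132.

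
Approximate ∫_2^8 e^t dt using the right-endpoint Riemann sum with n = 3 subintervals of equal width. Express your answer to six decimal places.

6877.969861

Δt = (8 − 2)/3 = 2.
Right endpoints: 4, 6, 8.
f(4) ≈ 54.598150, f(6) ≈ 403.428793, f(8) ≈ 2980.957987.
Sum = Δt · [f(4) + f(6) + f(8)].
Sum ≈ 6877.969861.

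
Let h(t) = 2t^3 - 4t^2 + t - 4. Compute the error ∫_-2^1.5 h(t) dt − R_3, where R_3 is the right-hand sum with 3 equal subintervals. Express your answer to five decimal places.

-15.02894

Exact integral: ∫_-2^1.5 h(t) dt ≈ -35.5104167.
R_3 ≈ -20.4814815.
Error ≈ -35.5104167 − (-20.4814815) ≈ -15.02894.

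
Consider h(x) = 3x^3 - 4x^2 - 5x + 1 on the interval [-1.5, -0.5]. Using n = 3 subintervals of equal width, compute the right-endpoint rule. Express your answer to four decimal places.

Δx = (-0.5 − (-1.5))/3 = 1/3.
Right endpoints: -7/6, -5/6, -0.5.
h(-7/6) = -3.375, h(-5/6) = 47/72, h(-0.5) = 2.125.
Sum = Δx · [h(-7/6) + h(-5/6) + h(-0.5)].
Sum ≈ -0.1991.

-0.1991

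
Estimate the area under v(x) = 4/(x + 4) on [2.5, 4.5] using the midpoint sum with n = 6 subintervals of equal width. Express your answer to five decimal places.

Δx = (4.5 − 2.5)/6 = 1/3.
Midpoints: 8/3, 3, 10/3, 11/3, 4, 13/3.
v(8/3) = 0.6, v(3) = 4/7, v(10/3) = 6/11, v(11/3) = 12/23, v(4) = 0.5, v(13/3) = 0.48.
Sum = Δx · [v(8/3) + v(3) + v(10/3) + ...].
Sum ≈ 1.07287.

1.07287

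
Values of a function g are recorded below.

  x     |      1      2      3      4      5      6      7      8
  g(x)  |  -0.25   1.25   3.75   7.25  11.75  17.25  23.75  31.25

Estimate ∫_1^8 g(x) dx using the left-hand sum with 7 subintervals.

Δx = 1.
Sum = 1·[(-0.25) + 1.25 + 3.75 + 7.25 + 11.75 + 17.25 + 23.75] = 64.75.

64.75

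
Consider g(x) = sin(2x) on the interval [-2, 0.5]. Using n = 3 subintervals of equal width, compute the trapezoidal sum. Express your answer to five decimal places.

-0.45193

Δx = (0.5 − (-2))/3 = 5/6.
g(-2) ≈ 0.75680, g(-7/6) ≈ -0.72309, g(-1/3) ≈ -0.61837, g(0.5) ≈ 0.84147.
T_3 = (Δx/2)·[g(x_0) + 2g(x_1) + 2g(x_2) + g(x_3)].
Sum ≈ -0.45193.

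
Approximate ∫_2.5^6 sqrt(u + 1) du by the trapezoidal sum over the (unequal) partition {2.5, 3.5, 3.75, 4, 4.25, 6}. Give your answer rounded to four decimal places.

Subinterval widths: 1, 0.25, 0.25, 0.25, 1.75.
f(2.5) ≈ 1.8708, f(3.5) ≈ 2.1213, f(3.75) ≈ 2.1794, f(4) ≈ 2.2361, f(4.25) ≈ 2.2913, f(6) ≈ 2.6458.
On each subinterval the trapezoid contributes (Δu_i/2)·[f(u_{i-1}) + f(u_i)].
Sum ≈ 7.9714.

7.9714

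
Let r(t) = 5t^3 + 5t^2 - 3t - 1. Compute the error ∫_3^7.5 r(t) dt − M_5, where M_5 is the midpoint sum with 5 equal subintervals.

Exact integral: ∫_3^7.5 r(t) dt = 4436.578125.
M_5 = 4411.1390625.
Error = 4436.578125 − 4411.1390625 = 25.4390625.

25.4390625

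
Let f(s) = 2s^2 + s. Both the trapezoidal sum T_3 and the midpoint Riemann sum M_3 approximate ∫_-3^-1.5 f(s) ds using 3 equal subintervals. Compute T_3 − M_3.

0.1875

T_3 = 12.5.
M_3 = 12.3125.
T_3 − M_3 = 0.1875.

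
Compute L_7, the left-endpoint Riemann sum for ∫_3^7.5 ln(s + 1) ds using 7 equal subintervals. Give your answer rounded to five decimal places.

Δs = (7.5 − 3)/7 = 9/14.
Left endpoints: 3, 51/14, 30/7, 69/14, 39/7, 87/14, 48/7.
f(3) ≈ 1.38629, f(51/14) ≈ 1.53533, f(30/7) ≈ 1.66501, f(69/14) ≈ 1.77978, f(39/7) ≈ 1.88273, f(87/14) ≈ 1.97606, f(48/7) ≈ 2.06142.
Sum = Δs · [f(3) + f(51/14) + f(30/7) + ...].
Sum ≈ 7.89855.

7.89855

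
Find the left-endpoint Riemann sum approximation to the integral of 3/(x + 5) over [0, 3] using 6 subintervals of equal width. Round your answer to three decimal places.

1.468

Δx = (3 − 0)/6 = 0.5.
Left endpoints: 0, 0.5, 1, 1.5, 2, 2.5.
f(0) = 0.6, f(0.5) = 6/11, f(1) = 0.5, f(1.5) = 6/13, f(2) = 3/7, f(2.5) = 0.4.
Sum = Δx · [f(0) + f(0.5) + f(1) + ...].
Sum ≈ 1.468.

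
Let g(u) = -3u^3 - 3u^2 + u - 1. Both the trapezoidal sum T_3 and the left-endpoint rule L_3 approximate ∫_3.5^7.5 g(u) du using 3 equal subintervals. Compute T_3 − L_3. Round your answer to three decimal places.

T_3 ≈ -2683.72222.
L_3 ≈ -1840.38889.
T_3 − L_3 ≈ -843.333.

-843.333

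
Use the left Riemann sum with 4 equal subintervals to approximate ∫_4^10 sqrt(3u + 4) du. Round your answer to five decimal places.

Δu = (10 − 4)/4 = 1.5.
Left endpoints: 4, 5.5, 7, 8.5.
f(4) ≈ 4.00000, f(5.5) ≈ 4.52769, f(7) ≈ 5.00000, f(8.5) ≈ 5.43139.
Sum = Δu · [f(4) + f(5.5) + f(7) + f(8.5)].
Sum ≈ 28.43862.

28.43862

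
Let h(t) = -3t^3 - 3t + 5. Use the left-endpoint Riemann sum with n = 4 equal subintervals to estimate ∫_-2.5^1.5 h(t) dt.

Δt = (1.5 − (-2.5))/4 = 1.
Left endpoints: -2.5, -1.5, -0.5, 0.5.
h(-2.5) = 59.375, h(-1.5) = 19.625, h(-0.5) = 6.875, h(0.5) = 3.125.
Sum = Δt · [h(-2.5) + h(-1.5) + h(-0.5) + h(0.5)].
Sum = 89.

89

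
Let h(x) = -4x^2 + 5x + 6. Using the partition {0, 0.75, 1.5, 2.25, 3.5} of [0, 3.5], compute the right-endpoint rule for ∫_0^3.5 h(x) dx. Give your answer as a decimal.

-25.125

Subinterval widths: 0.75, 0.75, 0.75, 1.25.
Right endpoints: 0.75, 1.5, 2.25, 3.5.
h(0.75) = 7.5, h(1.5) = 4.5, h(2.25) = -3, h(3.5) = -25.5.
Sum = Σ Δx_i · h(x_i).
Sum = -25.125.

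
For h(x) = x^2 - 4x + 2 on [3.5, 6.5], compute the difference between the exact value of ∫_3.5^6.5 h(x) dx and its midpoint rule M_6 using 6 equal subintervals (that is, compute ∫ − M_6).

Exact integral: ∫_3.5^6.5 h(x) dx = 23.25.
M_6 = 23.1875.
Error = 23.25 − 23.1875 = 0.0625.

0.0625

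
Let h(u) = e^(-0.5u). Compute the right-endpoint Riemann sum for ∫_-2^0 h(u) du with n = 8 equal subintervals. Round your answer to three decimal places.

Δu = (0 − (-2))/8 = 0.25.
Right endpoints: -1.75, -1.5, -1.25, -1, -0.75, -0.5, -0.25, 0.
h(-1.75) ≈ 2.399, h(-1.5) ≈ 2.117, h(-1.25) ≈ 1.868, h(-1) ≈ 1.649, h(-0.75) ≈ 1.455, h(-0.5) ≈ 1.284, h(-0.25) ≈ 1.133, h(0) ≈ 1.000.
Sum = Δu · [h(-1.75) + h(-1.5) + h(-1.25) + ...].
Sum ≈ 3.226.

3.226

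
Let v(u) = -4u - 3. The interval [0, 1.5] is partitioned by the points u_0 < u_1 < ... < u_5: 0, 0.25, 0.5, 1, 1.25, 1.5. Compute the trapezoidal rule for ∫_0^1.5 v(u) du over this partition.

-9

Subinterval widths: 0.25, 0.25, 0.5, 0.25, 0.25.
v(0) = -3, v(0.25) = -4, v(0.5) = -5, v(1) = -7, v(1.25) = -8, v(1.5) = -9.
On each subinterval the trapezoid contributes (Δu_i/2)·[v(u_{i-1}) + v(u_i)].
Sum = -9.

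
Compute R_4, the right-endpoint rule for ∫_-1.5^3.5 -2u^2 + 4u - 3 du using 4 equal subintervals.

Δu = (3.5 − (-1.5))/4 = 1.25.
Right endpoints: -0.25, 1, 2.25, 3.5.
f(-0.25) = -4.125, f(1) = -1, f(2.25) = -4.125, f(3.5) = -13.5.
Sum = Δu · [f(-0.25) + f(1) + f(2.25) + f(3.5)].
Sum = -28.4375.

-28.4375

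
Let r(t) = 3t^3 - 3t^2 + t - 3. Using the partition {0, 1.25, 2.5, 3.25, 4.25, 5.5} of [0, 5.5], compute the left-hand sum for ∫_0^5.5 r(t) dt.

Subinterval widths: 1.25, 1.25, 0.75, 1, 1.25.
Left endpoints: 0, 1.25, 2.5, 3.25, 4.25.
r(0) = -3, r(1.25) = -0.578125, r(2.5) = 27.625, r(3.25) = 71.546875, r(4.25) = 177.359375.
Sum = Σ Δt_i · r(t_i).
Sum = 309.4921875.

309.4921875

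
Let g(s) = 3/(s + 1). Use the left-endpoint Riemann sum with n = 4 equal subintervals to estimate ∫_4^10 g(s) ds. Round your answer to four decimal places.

Δs = (10 − 4)/4 = 1.5.
Left endpoints: 4, 5.5, 7, 8.5.
g(4) = 0.6, g(5.5) = 6/13, g(7) = 0.375, g(8.5) = 6/19.
Sum = Δs · [g(4) + g(5.5) + g(7) + g(8.5)].
Sum ≈ 2.6285.

2.6285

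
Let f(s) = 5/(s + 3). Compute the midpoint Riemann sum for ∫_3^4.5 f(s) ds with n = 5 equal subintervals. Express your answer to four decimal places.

1.1155

Δs = (4.5 − 3)/5 = 0.3.
Midpoints: 3.15, 3.45, 3.75, 4.05, 4.35.
f(3.15) = 100/123, f(3.45) = 100/129, f(3.75) = 20/27, f(4.05) = 100/141, f(4.35) = 100/147.
Sum = Δs · [f(3.15) + f(3.45) + f(3.75) + f(4.05) + f(4.35)].
Sum ≈ 1.1155.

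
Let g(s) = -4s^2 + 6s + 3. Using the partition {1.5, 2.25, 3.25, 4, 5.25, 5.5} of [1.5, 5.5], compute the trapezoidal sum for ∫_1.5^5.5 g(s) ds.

-123.875

Subinterval widths: 0.75, 1, 0.75, 1.25, 0.25.
g(1.5) = 3, g(2.25) = -3.75, g(3.25) = -19.75, g(4) = -37, g(5.25) = -75.75, g(5.5) = -85.
On each subinterval the trapezoid contributes (Δs_i/2)·[g(s_{i-1}) + g(s_i)].
Sum = -123.875.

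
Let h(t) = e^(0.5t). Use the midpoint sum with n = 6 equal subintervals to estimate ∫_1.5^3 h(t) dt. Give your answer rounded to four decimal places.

Δt = (3 − 1.5)/6 = 0.25.
Midpoints: 1.625, 1.875, 2.125, 2.375, 2.625, 2.875.
h(1.625) ≈ 2.2535, h(1.875) ≈ 2.5536, h(2.125) ≈ 2.8936, h(2.375) ≈ 3.2789, h(2.625) ≈ 3.7155, h(2.875) ≈ 4.2102.
Sum = Δt · [h(1.625) + h(1.875) + h(2.125) + ...].
Sum ≈ 4.7263.

4.7263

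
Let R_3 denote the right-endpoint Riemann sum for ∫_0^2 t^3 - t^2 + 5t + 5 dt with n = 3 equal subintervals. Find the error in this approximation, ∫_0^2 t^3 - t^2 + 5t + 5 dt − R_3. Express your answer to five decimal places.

-4.96296

Exact integral: ∫_0^2 f(t) dt ≈ 21.3333333.
R_3 ≈ 26.2962963.
Error ≈ 21.3333333 − 26.2962963 ≈ -4.96296.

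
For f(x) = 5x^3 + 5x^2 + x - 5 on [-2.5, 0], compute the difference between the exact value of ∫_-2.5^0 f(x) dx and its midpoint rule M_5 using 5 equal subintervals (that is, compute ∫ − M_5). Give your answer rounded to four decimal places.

Exact integral: ∫_-2.5^0 f(x) dx ≈ -38.411458.
M_5 = -37.6953125.
Error ≈ -38.411458 − (-37.6953125) ≈ -0.7161.

-0.7161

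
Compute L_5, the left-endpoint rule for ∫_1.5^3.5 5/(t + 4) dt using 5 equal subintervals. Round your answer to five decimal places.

Δt = (3.5 − 1.5)/5 = 0.4.
Left endpoints: 1.5, 1.9, 2.3, 2.7, 3.1.
f(1.5) = 10/11, f(1.9) = 50/59, f(2.3) = 50/63, f(2.7) = 50/67, f(3.1) = 50/71.
Sum = Δt · [f(1.5) + f(1.9) + f(2.3) + f(2.7) + f(3.1)].
Sum ≈ 1.60028.

1.60028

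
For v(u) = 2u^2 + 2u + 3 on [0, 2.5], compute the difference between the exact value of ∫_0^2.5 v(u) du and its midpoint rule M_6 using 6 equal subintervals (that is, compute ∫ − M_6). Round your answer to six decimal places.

Exact integral: ∫_0^2.5 v(u) du ≈ 24.16666667.
M_6 ≈ 24.09432870.
Error ≈ 24.16666667 − 24.09432870 ≈ 0.072338.

0.072338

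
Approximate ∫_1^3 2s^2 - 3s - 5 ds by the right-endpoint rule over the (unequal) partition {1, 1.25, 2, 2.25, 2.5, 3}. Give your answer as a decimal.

Subinterval widths: 0.25, 0.75, 0.25, 0.25, 0.5.
Right endpoints: 1.25, 2, 2.25, 2.5, 3.
f(1.25) = -5.625, f(2) = -3, f(2.25) = -1.625, f(2.5) = 0, f(3) = 4.
Sum = Σ Δs_i · f(s_i).
Sum = -2.0625.

-2.0625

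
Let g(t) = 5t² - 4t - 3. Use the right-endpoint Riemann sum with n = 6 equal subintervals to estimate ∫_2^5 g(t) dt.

Δt = (5 − 2)/6 = 0.5.
Right endpoints: 2.5, 3, 3.5, 4, 4.5, 5.
g(2.5) = 18.25, g(3) = 30, g(3.5) = 44.25, g(4) = 61, g(4.5) = 80.25, g(5) = 102.
Sum = Δt · [g(2.5) + g(3) + g(3.5) + ...].
Sum = 167.875.

167.875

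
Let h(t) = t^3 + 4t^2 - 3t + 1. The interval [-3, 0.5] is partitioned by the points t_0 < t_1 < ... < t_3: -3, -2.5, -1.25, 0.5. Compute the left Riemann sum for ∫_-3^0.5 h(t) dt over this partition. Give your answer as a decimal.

Subinterval widths: 0.5, 1.25, 1.75.
Left endpoints: -3, -2.5, -1.25.
h(-3) = 19, h(-2.5) = 17.875, h(-1.25) = 9.046875.
Sum = Σ Δt_i · h(t_i).
Sum = 47.67578125.

47.67578125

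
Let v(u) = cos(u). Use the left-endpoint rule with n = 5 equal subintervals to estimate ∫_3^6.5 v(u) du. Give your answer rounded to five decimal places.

-0.61735

Δu = (6.5 − 3)/5 = 0.7.
Left endpoints: 3, 3.7, 4.4, 5.1, 5.8.
v(3) ≈ -0.98999, v(3.7) ≈ -0.84810, v(4.4) ≈ -0.30733, v(5.1) ≈ 0.37798, v(5.8) ≈ 0.88552.
Sum = Δu · [v(3) + v(3.7) + v(4.4) + v(5.1) + v(5.8)].
Sum ≈ -0.61735.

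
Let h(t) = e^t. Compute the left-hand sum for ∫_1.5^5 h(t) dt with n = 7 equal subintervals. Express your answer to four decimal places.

110.9348

Δt = (5 − 1.5)/7 = 0.5.
Left endpoints: 1.5, 2, 2.5, 3, 3.5, 4, 4.5.
h(1.5) ≈ 4.4817, h(2) ≈ 7.3891, h(2.5) ≈ 12.1825, h(3) ≈ 20.0855, h(3.5) ≈ 33.1155, h(4) ≈ 54.5982, h(4.5) ≈ 90.0171.
Sum = Δt · [h(1.5) + h(2) + h(2.5) + ...].
Sum ≈ 110.9348.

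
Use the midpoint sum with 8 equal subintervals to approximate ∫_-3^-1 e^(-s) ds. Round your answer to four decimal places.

17.3221

Δs = (-1 − (-3))/8 = 0.25.
Midpoints: -2.875, -2.625, -2.375, -2.125, -1.875, -1.625, -1.375, -1.125.
f(-2.875) ≈ 17.7254, f(-2.625) ≈ 13.8046, f(-2.375) ≈ 10.7510, f(-2.125) ≈ 8.3729, f(-1.875) ≈ 6.5208, f(-1.625) ≈ 5.0784, f(-1.375) ≈ 3.9551, f(-1.125) ≈ 3.0802.
Sum = Δs · [f(-2.875) + f(-2.625) + f(-2.375) + ...].
Sum ≈ 17.3221.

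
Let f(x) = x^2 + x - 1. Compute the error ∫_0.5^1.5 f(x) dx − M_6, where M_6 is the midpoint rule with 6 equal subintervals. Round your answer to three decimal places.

Exact integral: ∫_0.5^1.5 f(x) dx ≈ 1.08333.
M_6 ≈ 1.08102.
Error ≈ 1.08333 − 1.08102 ≈ 0.002.

0.002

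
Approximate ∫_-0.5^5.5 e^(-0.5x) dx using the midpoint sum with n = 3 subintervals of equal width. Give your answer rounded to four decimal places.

Δx = (5.5 − (-0.5))/3 = 2.
Midpoints: 0.5, 2.5, 4.5.
f(0.5) ≈ 0.7788, f(2.5) ≈ 0.2865, f(4.5) ≈ 0.1054.
Sum = Δx · [f(0.5) + f(2.5) + f(4.5)].
Sum ≈ 2.3414.

2.3414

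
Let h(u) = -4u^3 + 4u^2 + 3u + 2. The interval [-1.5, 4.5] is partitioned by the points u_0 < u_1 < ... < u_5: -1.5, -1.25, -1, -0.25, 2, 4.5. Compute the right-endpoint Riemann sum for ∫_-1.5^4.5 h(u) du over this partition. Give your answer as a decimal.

-682

Subinterval widths: 0.25, 0.25, 0.75, 2.25, 2.5.
Right endpoints: -1.25, -1, -0.25, 2, 4.5.
h(-1.25) = 12.3125, h(-1) = 7, h(-0.25) = 1.5625, h(2) = -8, h(4.5) = -268.
Sum = Σ Δu_i · h(u_i).
Sum = -682.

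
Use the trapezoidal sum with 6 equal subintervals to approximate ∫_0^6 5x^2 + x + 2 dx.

395

Δx = (6 − 0)/6 = 1.
f(0) = 2, f(1) = 8, f(2) = 24, f(3) = 50, f(4) = 86, f(5) = 132, f(6) = 188.
T_6 = (Δx/2)·[f(x_0) + 2f(x_1) + ... + 2f(x_{5}) + f(x_6)].
Sum = 395.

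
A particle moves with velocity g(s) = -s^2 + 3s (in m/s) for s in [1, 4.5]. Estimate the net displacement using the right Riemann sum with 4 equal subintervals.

Δs = (4.5 − 1)/4 = 0.875.
Right endpoints: 1.875, 2.75, 3.625, 4.5.
g(1.875) = 2.109375, g(2.75) = 0.6875, g(3.625) = -2.265625, g(4.5) = -6.75.
Sum = Δs · [g(1.875) + g(2.75) + g(3.625) + g(4.5)].
Sum = -5.44140625.

-5.44140625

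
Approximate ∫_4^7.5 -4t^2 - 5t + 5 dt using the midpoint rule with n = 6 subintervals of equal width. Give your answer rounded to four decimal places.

Δt = (7.5 − 4)/6 = 7/12.
Midpoints: 103/24, 4.875, 131/24, 145/24, 6.625, 173/24.
f(103/24) = -12979/144, f(4.875) = -114.4375, f(131/24) = -20371/144, f(145/24) = -24655/144, f(6.625) = -203.6875, f(173/24) = -34399/144.
Sum = Δt · [f(103/24) + f(4.875) + f(131/24) + ...].
Sum ≈ -559.8947.

-559.8947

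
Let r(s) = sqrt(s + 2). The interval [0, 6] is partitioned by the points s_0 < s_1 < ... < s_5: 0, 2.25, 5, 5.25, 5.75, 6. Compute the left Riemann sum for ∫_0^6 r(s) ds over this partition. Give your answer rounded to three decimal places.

11.555

Subinterval widths: 2.25, 2.75, 0.25, 0.5, 0.25.
Left endpoints: 0, 2.25, 5, 5.25, 5.75.
r(0) ≈ 1.414, r(2.25) ≈ 2.062, r(5) ≈ 2.646, r(5.25) ≈ 2.693, r(5.75) ≈ 2.784.
Sum = Σ Δs_i · r(s_i).
Sum ≈ 11.555.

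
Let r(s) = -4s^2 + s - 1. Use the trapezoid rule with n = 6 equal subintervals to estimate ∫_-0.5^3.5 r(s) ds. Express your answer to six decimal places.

-56.518519

Δs = (3.5 − (-0.5))/6 = 2/3.
r(-0.5) = -2.5, r(1/6) = -17/18, r(5/6) = -53/18, r(1.5) = -8.5, r(13/6) = -317/18, r(17/6) = -545/18, r(3.5) = -46.5.
T_6 = (Δs/2)·[r(s_0) + 2r(s_1) + ... + 2r(s_{5}) + r(s_6)].
Sum ≈ -56.518519.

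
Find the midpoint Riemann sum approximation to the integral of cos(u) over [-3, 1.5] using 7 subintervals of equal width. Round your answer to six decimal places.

1.158460

Δu = (1.5 − (-3))/7 = 9/14.
Midpoints: -75/28, -57/28, -39/28, -0.75, -3/28, 15/28, 33/28.
f(-75/28) ≈ -0.894707, f(-57/28) ≈ -0.448349, f(-39/28) ≈ 0.177002, f(-0.75) ≈ 0.731689, f(-3/28) ≈ 0.994266, f(15/28) ≈ 0.859904, f(33/28) ≈ 0.382245.
Sum = Δu · [f(-75/28) + f(-57/28) + f(-39/28) + ...].
Sum ≈ 1.158460.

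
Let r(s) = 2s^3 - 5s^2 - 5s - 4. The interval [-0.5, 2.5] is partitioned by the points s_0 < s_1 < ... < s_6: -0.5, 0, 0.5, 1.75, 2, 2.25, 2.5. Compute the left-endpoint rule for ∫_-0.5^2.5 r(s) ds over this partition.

-26.15625

Subinterval widths: 0.5, 0.5, 1.25, 0.25, 0.25, 0.25.
Left endpoints: -0.5, 0, 0.5, 1.75, 2, 2.25.
r(-0.5) = -3, r(0) = -4, r(0.5) = -7.5, r(1.75) = -17.34375, r(2) = -18, r(2.25) = -17.78125.
Sum = Σ Δs_i · r(s_i).
Sum = -26.15625.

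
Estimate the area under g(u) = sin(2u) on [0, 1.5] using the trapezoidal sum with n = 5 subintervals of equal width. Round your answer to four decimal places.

0.9650

Δu = (1.5 − 0)/5 = 0.3.
g(0) ≈ 0.0000, g(0.3) ≈ 0.5646, g(0.6) ≈ 0.9320, g(0.9) ≈ 0.9738, g(1.2) ≈ 0.6755, g(1.5) ≈ 0.1411.
T_5 = (Δu/2)·[g(u_0) + 2g(u_1) + ... + 2g(u_{4}) + g(u_5)].
Sum ≈ 0.9650.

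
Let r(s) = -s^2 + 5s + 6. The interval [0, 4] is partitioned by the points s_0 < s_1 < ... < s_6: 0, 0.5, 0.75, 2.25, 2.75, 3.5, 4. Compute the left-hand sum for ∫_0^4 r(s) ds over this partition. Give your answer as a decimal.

Subinterval widths: 0.5, 0.25, 1.5, 0.5, 0.75, 0.5.
Left endpoints: 0, 0.5, 0.75, 2.25, 2.75, 3.5.
r(0) = 6, r(0.5) = 8.25, r(0.75) = 9.1875, r(2.25) = 12.1875, r(2.75) = 12.1875, r(3.5) = 11.25.
Sum = Σ Δs_i · r(s_i).
Sum = 39.703125.

39.703125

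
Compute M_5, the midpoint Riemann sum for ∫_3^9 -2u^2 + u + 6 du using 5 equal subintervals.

Δu = (9 − 3)/5 = 1.2.
Midpoints: 3.6, 4.8, 6, 7.2, 8.4.
f(3.6) = -16.32, f(4.8) = -35.28, f(6) = -60, f(7.2) = -90.48, f(8.4) = -126.72.
Sum = Δu · [f(3.6) + f(4.8) + f(6) + f(7.2) + f(8.4)].
Sum = -394.56.

-394.56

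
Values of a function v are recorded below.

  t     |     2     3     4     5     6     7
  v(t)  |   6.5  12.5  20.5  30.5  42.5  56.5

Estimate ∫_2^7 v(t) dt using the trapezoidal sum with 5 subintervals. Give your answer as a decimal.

Δt = 1.
T_5 = (1/2)·[6.5 + 2·12.5 + 2·20.5 + 2·30.5 + 2·42.5 + 56.5] = 137.5.

137.5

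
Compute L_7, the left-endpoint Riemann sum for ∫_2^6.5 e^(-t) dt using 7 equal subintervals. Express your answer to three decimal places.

Δt = (6.5 − 2)/7 = 9/14.
Left endpoints: 2, 37/14, 23/7, 55/14, 32/7, 73/14, 41/7.
f(2) ≈ 0.135, f(37/14) ≈ 0.071, f(23/7) ≈ 0.037, f(55/14) ≈ 0.020, f(32/7) ≈ 0.010, f(73/14) ≈ 0.005, f(41/7) ≈ 0.003.
Sum = Δt · [f(2) + f(37/14) + f(23/7) + ...].
Sum ≈ 0.181.

0.181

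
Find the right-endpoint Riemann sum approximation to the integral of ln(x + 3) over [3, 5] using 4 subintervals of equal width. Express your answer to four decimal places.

3.9560

Δx = (5 − 3)/4 = 0.5.
Right endpoints: 3.5, 4, 4.5, 5.
f(3.5) ≈ 1.8718, f(4) ≈ 1.9459, f(4.5) ≈ 2.0149, f(5) ≈ 2.0794.
Sum = Δx · [f(3.5) + f(4) + f(4.5) + f(5)].
Sum ≈ 3.9560.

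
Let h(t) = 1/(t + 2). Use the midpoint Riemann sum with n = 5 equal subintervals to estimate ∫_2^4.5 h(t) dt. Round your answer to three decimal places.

Δt = (4.5 − 2)/5 = 0.5.
Midpoints: 2.25, 2.75, 3.25, 3.75, 4.25.
h(2.25) = 4/17, h(2.75) = 4/19, h(3.25) = 4/21, h(3.75) = 4/23, h(4.25) = 0.16.
Sum = Δt · [h(2.25) + h(2.75) + h(3.25) + h(3.75) + h(4.25)].
Sum ≈ 0.485.

0.485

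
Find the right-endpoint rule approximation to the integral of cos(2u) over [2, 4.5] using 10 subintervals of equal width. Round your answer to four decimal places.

Δu = (4.5 − 2)/10 = 0.25.
Right endpoints: 2.25, 2.5, 2.75, 3, 3.25, 3.5, 3.75, 4, 4.25, 4.5.
f(2.25) ≈ -0.2108, f(2.5) ≈ 0.2837, f(2.75) ≈ 0.7087, f(3) ≈ 0.9602, f(3.25) ≈ 0.9766, f(3.5) ≈ 0.7539, f(3.75) ≈ 0.3466, f(4) ≈ -0.1455, f(4.25) ≈ -0.6020, f(4.5) ≈ -0.9111.
Sum = Δu · [f(2.25) + f(2.5) + f(2.75) + ...].
Sum ≈ 0.5400.

0.5400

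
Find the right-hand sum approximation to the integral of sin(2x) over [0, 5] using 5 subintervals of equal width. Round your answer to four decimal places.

Δx = (5 − 0)/5 = 1.
Right endpoints: 1, 2, 3, 4, 5.
f(1) ≈ 0.9093, f(2) ≈ -0.7568, f(3) ≈ -0.2794, f(4) ≈ 0.9894, f(5) ≈ -0.5440.
Sum = Δx · [f(1) + f(2) + f(3) + f(4) + f(5)].
Sum ≈ 0.3184.

0.3184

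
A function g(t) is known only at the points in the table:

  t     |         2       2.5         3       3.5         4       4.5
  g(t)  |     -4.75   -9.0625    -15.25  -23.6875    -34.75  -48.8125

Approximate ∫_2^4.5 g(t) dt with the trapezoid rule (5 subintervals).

Δt = 0.5.
T_5 = (0.5/2)·[(-4.75) + 2·(-9.0625) + 2·(-15.25) + 2·(-23.6875) + 2·(-34.75) + (-48.8125)] = -54.765625.

-54.765625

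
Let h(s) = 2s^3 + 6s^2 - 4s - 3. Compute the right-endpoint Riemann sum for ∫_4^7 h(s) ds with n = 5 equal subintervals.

1785.72

Δs = (7 − 4)/5 = 0.6.
Right endpoints: 4.6, 5.2, 5.8, 6.4, 7.
h(4.6) = 300.232, h(5.2) = 419.656, h(5.8) = 565.864, h(6.4) = 741.448, h(7) = 949.
Sum = Δs · [h(4.6) + h(5.2) + h(5.8) + h(6.4) + h(7)].
Sum = 1785.72.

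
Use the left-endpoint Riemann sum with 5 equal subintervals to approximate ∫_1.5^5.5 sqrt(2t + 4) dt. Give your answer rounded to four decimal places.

Δt = (5.5 − 1.5)/5 = 0.8.
Left endpoints: 1.5, 2.3, 3.1, 3.9, 4.7.
f(1.5) ≈ 2.6458, f(2.3) ≈ 2.9326, f(3.1) ≈ 3.1937, f(3.9) ≈ 3.4351, f(4.7) ≈ 3.6606.
Sum = Δt · [f(1.5) + f(2.3) + f(3.1) + f(3.9) + f(4.7)].
Sum ≈ 12.6942.

12.6942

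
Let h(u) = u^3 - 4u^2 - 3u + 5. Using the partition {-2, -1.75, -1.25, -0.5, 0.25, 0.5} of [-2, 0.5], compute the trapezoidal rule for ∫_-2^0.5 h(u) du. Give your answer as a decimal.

Subinterval widths: 0.25, 0.5, 0.75, 0.75, 0.25.
h(-2) = -13, h(-1.75) = -7.359375, h(-1.25) = 0.546875, h(-0.5) = 5.375, h(0.25) = 4.015625, h(0.5) = 2.625.
On each subinterval the trapezoid contributes (Δu_i/2)·[h(u_{i-1}) + h(u_i)].
Sum = 2.32421875.

2.32421875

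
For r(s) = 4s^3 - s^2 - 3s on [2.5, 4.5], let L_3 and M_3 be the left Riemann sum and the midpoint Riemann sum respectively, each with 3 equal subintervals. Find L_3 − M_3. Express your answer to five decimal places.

L_3 ≈ 236.9074074.
M_3 ≈ 321.7962963.
L_3 − M_3 ≈ -84.88889.

-84.88889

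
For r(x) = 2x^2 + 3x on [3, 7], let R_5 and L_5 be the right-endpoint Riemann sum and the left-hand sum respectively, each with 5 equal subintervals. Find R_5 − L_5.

R_5 = 308.32.
L_5 = 234.72.
R_5 − L_5 = 73.6.

73.6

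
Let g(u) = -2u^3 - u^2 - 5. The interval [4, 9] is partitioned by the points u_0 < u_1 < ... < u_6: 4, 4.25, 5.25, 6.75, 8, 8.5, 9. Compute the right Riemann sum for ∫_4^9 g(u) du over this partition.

-4155.6015625

Subinterval widths: 0.25, 1, 1.5, 1.25, 0.5, 0.5.
Right endpoints: 4.25, 5.25, 6.75, 8, 8.5, 9.
g(4.25) = -176.59375, g(5.25) = -321.96875, g(6.75) = -665.65625, g(8) = -1093, g(8.5) = -1305.5, g(9) = -1544.
Sum = Σ Δu_i · g(u_i).
Sum = -4155.6015625.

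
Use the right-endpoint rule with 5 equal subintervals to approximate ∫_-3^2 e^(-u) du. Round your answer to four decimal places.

Δu = (2 − (-3))/5 = 1.
Right endpoints: -2, -1, 0, 1, 2.
f(-2) ≈ 7.3891, f(-1) ≈ 2.7183, f(0) ≈ 1.0000, f(1) ≈ 0.3679, f(2) ≈ 0.1353.
Sum = Δu · [f(-2) + f(-1) + f(0) + f(1) + f(2)].
Sum ≈ 11.6106.

11.6106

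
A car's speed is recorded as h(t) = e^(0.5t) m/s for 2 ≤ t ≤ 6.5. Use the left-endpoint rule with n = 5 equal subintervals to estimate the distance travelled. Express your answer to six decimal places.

Δt = (6.5 − 2)/5 = 0.9.
Left endpoints: 2, 2.9, 3.8, 4.7, 5.6.
h(2) ≈ 2.718282, h(2.9) ≈ 4.263115, h(3.8) ≈ 6.685894, h(4.7) ≈ 10.485570, h(5.6) ≈ 16.444647.
Sum = Δt · [h(2) + h(2.9) + h(3.8) + h(4.7) + h(5.6)].
Sum ≈ 36.537757.

36.537757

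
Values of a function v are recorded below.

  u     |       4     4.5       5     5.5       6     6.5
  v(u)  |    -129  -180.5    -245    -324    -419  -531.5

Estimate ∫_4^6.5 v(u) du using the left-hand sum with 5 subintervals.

Δu = 0.5.
Sum = 0.5·[(-129) + (-180.5) + (-245) + (-324) + (-419)] = -648.75.

-648.75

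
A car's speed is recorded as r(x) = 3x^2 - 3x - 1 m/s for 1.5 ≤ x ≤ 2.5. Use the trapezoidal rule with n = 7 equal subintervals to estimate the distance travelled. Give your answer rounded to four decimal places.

Δx = (2.5 − 1.5)/7 = 1/7.
r(1.5) = 1.25, r(23/14) = 425/196, r(25/14) = 629/196, r(27/14) = 857/196, r(29/14) = 1109/196, r(31/14) = 1385/196, r(33/14) = 1685/196, r(2.5) = 10.25.
T_7 = (Δx/2)·[r(x_0) + 2r(x_1) + ... + 2r(x_{6}) + r(x_7)].
Sum ≈ 5.2602.

5.2602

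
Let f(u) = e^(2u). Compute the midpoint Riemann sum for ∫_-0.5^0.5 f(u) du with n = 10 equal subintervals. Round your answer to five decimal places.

1.17324

Δu = (0.5 − (-0.5))/10 = 0.1.
Midpoints: -0.45, -0.35, -0.25, -0.15, -0.05, 0.05, 0.15, 0.25, 0.35, 0.45.
f(-0.45) ≈ 0.40657, f(-0.35) ≈ 0.49659, f(-0.25) ≈ 0.60653, f(-0.15) ≈ 0.74082, f(-0.05) ≈ 0.90484, f(0.05) ≈ 1.10517, f(0.15) ≈ 1.34986, f(0.25) ≈ 1.64872, f(0.35) ≈ 2.01375, f(0.45) ≈ 2.45960.
Sum = Δu · [f(-0.45) + f(-0.35) + f(-0.25) + ...].
Sum ≈ 1.17324.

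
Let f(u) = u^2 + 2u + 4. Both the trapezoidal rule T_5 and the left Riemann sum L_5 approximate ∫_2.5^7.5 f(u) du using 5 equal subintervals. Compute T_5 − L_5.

T_5 = 206.25.
L_5 = 176.25.
T_5 − L_5 = 30.

30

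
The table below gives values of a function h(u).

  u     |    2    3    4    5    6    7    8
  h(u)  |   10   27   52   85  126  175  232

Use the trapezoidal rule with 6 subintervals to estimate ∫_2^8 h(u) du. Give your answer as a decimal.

586

Δu = 1.
T_6 = (1/2)·[10 + 2·27 + 2·52 + 2·85 + 2·126 + 2·175 + 232] = 586.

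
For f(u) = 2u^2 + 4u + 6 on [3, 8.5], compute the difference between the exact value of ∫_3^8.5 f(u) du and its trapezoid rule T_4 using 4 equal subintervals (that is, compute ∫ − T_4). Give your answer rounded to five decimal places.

-3.46615

Exact integral: ∫_3^8.5 f(u) du ≈ 550.9166667.
T_4 = 554.3828125.
Error ≈ 550.9166667 − 554.3828125 ≈ -3.46615.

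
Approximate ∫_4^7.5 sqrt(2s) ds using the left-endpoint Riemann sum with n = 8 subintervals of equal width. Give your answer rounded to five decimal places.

Δs = (7.5 − 4)/8 = 0.4375.
Left endpoints: 4, 4.4375, 4.875, 5.3125, 5.75, 6.1875, 6.625, 7.0625.
f(4) ≈ 2.82843, f(4.4375) ≈ 2.97909, f(4.875) ≈ 3.12250, f(5.3125) ≈ 3.25960, f(5.75) ≈ 3.39116, f(6.1875) ≈ 3.51781, f(6.625) ≈ 3.64005, f(7.0625) ≈ 3.75832.
Sum = Δs · [f(4) + f(4.4375) + f(4.875) + ...].
Sum ≈ 11.59243.

11.59243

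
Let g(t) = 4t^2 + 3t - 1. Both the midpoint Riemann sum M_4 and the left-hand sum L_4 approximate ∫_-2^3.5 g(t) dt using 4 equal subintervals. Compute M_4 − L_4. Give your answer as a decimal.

M_4 = 71.2421875.
L_4 = 47.609375.
M_4 − L_4 = 23.6328125.

23.6328125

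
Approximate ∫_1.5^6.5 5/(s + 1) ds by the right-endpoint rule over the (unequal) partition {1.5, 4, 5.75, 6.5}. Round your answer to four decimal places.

Subinterval widths: 2.5, 1.75, 0.75.
Right endpoints: 4, 5.75, 6.5.
f(4) = 1, f(5.75) = 20/27, f(6.5) = 2/3.
Sum = Σ Δs_i · f(s_i).
Sum ≈ 4.2963.

4.2963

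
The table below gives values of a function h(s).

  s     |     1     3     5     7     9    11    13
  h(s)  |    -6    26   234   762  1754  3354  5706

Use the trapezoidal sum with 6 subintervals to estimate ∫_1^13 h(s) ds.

17960

Δs = 2.
T_6 = (2/2)·[(-6) + 2·26 + 2·234 + 2·762 + 2·1754 + 2·3354 + 5706] = 17960.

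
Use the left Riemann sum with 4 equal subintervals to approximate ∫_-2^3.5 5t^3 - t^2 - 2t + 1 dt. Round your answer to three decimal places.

Δt = (3.5 − (-2))/4 = 1.375.
Left endpoints: -2, -0.625, 0.75, 2.125.
f(-2) = -39, f(-0.625) = 327/512, f(0.75) = 1.046875, f(2.125) = 20589/512.
Sum = Δt · [f(-2) + f(-0.625) + f(0.75) + f(2.125)].
Sum ≈ 3.985.

3.985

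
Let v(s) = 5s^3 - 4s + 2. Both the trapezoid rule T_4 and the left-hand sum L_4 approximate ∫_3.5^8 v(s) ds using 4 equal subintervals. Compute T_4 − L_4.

T_4 ≈ 4919.7919922.
L_4 ≈ 3610.5029297.
T_4 − L_4 = 1309.2890625.

1309.2890625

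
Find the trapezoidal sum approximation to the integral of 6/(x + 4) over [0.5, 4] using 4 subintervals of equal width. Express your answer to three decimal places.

3.465

Δx = (4 − 0.5)/4 = 0.875.
f(0.5) = 4/3, f(1.375) = 48/43, f(2.25) = 0.96, f(3.125) = 16/19, f(4) = 0.75.
T_4 = (Δx/2)·[f(x_0) + 2f(x_1) + 2f(x_2) + 2f(x_3) + f(x_4)].
Sum ≈ 3.465.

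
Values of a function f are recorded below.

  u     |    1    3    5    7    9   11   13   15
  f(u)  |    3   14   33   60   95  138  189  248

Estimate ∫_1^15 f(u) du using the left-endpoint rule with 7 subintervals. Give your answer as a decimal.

Δu = 2.
Sum = 2·[3 + 14 + 33 + 60 + 95 + 138 + 189] = 1064.

1064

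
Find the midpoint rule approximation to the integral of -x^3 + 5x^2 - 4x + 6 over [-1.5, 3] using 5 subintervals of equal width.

Δx = (3 − (-1.5))/5 = 0.9.
Midpoints: -1.05, -0.15, 0.75, 1.65, 2.55.
f(-1.05) = 16.870125, f(-0.15) = 6.715875, f(0.75) = 5.390625, f(1.65) = 8.520375, f(2.55) = 11.731125.
Sum = Δx · [f(-1.05) + f(-0.15) + f(0.75) + f(1.65) + f(2.55)].
Sum = 44.3053125.

44.3053125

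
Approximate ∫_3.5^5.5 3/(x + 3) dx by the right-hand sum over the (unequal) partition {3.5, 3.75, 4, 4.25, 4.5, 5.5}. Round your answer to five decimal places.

0.77464

Subinterval widths: 0.25, 0.25, 0.25, 0.25, 1.
Right endpoints: 3.75, 4, 4.25, 4.5, 5.5.
f(3.75) = 4/9, f(4) = 3/7, f(4.25) = 12/29, f(4.5) = 0.4, f(5.5) = 6/17.
Sum = Σ Δx_i · f(x_i).
Sum ≈ 0.77464.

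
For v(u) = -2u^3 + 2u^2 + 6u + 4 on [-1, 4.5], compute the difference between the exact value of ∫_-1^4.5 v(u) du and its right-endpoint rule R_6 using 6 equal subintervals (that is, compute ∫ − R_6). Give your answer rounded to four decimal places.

58.2242

Exact integral: ∫_-1^4.5 v(u) du ≈ -63.364583.
R_6 ≈ -121.588831.
Error ≈ -63.364583 − (-121.588831) ≈ 58.2242.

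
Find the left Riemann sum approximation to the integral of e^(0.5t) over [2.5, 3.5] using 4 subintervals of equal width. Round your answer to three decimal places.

Δt = (3.5 − 2.5)/4 = 0.25.
Left endpoints: 2.5, 2.75, 3, 3.25.
f(2.5) ≈ 3.490, f(2.75) ≈ 3.955, f(3) ≈ 4.482, f(3.25) ≈ 5.078.
Sum = Δt · [f(2.5) + f(2.75) + f(3) + f(3.25)].
Sum ≈ 4.251.

4.251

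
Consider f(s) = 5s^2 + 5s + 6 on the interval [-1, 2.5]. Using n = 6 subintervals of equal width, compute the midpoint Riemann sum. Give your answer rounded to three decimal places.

61.337

Δs = (2.5 − (-1))/6 = 7/12.
Midpoints: -17/24, -0.125, 11/24, 25/24, 1.625, 53/24.
f(-17/24) = 2861/576, f(-0.125) = 5.453125, f(11/24) = 5381/576, f(25/24) = 9581/576, f(1.625) = 27.328125, f(53/24) = 23861/576.
Sum = Δs · [f(-17/24) + f(-0.125) + f(11/24) + ...].
Sum ≈ 61.337.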